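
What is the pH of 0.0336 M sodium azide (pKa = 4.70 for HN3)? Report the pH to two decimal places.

pH = 8.61

N3- is the conjugate base of the weak acid HN3.
Ka = 10^(−4.70) = 2.00 × 10^-5
Kb = Kw/Ka = 1.0×10^-14 / 2.00 × 10^-5 = 5.00 × 10^-10
From the ICE table, Kb = [OH-]²/(0.0336 − [OH-]) = 5.00 × 10^-10.
Since Kb ≪ C₀, [OH-] ≈ √(Kb·C₀) = 4.10 × 10^-6 M.
([OH-]/C₀ = 0.012% < 5%, so the approximation holds.)
pOH = −log(4.10 × 10^-6) = 5.39; pH = 14.00 − 5.39 = 8.61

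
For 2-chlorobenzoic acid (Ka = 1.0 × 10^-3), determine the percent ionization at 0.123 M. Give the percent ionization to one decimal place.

8.6%

ClC6H4COOH ⇌ ClC6H4COO- + H+; let x = [H+] at equilibrium.
Solve x² + 0.001x − 0.000123 = 0 → x = 1.06 × 10^-2 M
Fraction ionized = 1.06 × 10^-2 / 0.123 = 0.0862 → 8.6%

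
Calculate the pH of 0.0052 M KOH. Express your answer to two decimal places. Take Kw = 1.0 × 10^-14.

KOH is a strong base; [OH-] = 0.0052 M.
pOH = -log(0.0052) = 2.28
pH = 14.00 - 2.28 = 11.72

pH = 11.72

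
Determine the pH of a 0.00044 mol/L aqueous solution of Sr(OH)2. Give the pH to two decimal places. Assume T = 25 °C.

pH = 10.94

Sr(OH)2 is a strong base (each formula unit releases 2 OH-); [OH-] = 0.00088 M.
pOH = -log(0.00088) = 3.06
pH = 14.00 - 3.06 = 10.94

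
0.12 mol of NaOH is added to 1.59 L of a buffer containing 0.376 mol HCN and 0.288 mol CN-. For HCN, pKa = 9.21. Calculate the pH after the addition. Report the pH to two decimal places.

pH = 9.41

After neutralization: n(HCN) = 0.256 mol, n(CN-) = 0.408 mol.
Henderson–Hasselbalch with mole ratio 0.408/0.256: pH = 9.21 + (+0.202)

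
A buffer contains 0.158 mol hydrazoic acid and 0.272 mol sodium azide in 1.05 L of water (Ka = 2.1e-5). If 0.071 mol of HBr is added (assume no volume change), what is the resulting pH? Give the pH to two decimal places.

After neutralization: n(HN3) = 0.229 mol, n(N3-) = 0.201 mol.
pKa = −log(2.1 × 10^-5) = 4.678
Henderson–Hasselbalch with mole ratio 0.201/0.229: pH = 4.678 + (-0.057)

pH = 4.62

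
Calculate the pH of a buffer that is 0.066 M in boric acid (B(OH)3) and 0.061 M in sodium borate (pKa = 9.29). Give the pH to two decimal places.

pH = pKa + log([A⁻]/[HA]) = 9.29 + log(0.061/0.066)
pH = 9.29 + (-0.034) = 9.26

pH = 9.26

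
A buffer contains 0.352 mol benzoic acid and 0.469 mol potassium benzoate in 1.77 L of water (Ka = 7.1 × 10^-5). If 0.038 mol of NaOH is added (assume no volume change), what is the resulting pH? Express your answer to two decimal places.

pH = 4.36

After neutralization: n(C6H5COOH) = 0.314 mol, n(C6H5COO-) = 0.507 mol.
pKa = −log(7.1 × 10^-5) = 4.149
pH = pKa + log(n_C6H5COO-/n_C6H5COOH) = 4.149 + log(0.507/0.314) = 4.149 + (+0.208)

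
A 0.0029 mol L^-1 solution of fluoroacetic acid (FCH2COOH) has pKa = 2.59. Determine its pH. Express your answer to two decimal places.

pH = 2.76

FCH2COOH ⇌ FCH2COO- + H+
Ka = 10^(−2.59) = 2.57 × 10^-3
Ka = x²/(0.0029 − x) = 2.57 × 10^-3
x is not negligible relative to C₀; solve x² + 0.00257·x − 7.45e-06 = 0.
x = (−Ka + √(Ka² + 4·Ka·C₀))/2 = 1.73 × 10^-3 M
pH = −log[H+] = −log(1.73 × 10^-3) = 2.76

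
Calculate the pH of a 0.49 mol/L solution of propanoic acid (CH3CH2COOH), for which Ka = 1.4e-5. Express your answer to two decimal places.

CH3CH2COOH ⇌ CH3CH2COO- + H+
From the ICE table, Ka = [H+]²/(0.49 − [H+]) = 1.4 × 10^-5.
Assume [H+] ≪ 0.49: [H+] ≈ √(1.4 × 10^-5 × 0.49) = 2.62 × 10^-3 M
pH = −log[H+] = −log(2.62 × 10^-3) = 2.58

pH = 2.58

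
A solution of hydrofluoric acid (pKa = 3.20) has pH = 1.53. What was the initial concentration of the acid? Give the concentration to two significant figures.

[H+] = 10^(-1.53) = 2.95 × 10^-2 M = x
Ka = 10^(−3.20) = 6.31 × 10^-4
Ka = x²/(C₀ − x) ⇒ C₀ = x + x²/Ka
C₀ = 2.95 × 10^-2 + (2.95 × 10^-2)²/(6.31 × 10^-4) = 1.41 M

C₀ = 1.4 M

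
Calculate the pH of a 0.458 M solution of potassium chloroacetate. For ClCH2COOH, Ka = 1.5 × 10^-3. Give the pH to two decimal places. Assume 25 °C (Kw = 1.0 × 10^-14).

pH = 8.24

ClCH2COO- is the conjugate base of the weak acid ClCH2COOH.
Kb = Kw/Ka = 1.0×10^-14 / 1.5 × 10^-3 = 6.67 × 10^-12
Kb = x²/(0.458 − x) = 6.67 × 10^-12
Neglecting x in the denominator: x = √(6.67 × 10^-12 × 0.458) = 1.75 × 10^-6 M
(x/C₀ = 0.00038% < 5%, so the approximation holds.)
pOH = 5.76, so pH = 14.00 − pOH = 8.24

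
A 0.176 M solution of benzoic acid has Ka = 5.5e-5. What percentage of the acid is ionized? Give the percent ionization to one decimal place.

C6H5COOH ⇌ C6H5COO- + H+; let x = [H+] at equilibrium.
x ≈ √(Ka·C₀) = √(5.5 × 10^-5 × 0.176) = 3.11 × 10^-3 M
% ionization = x/C₀ × 100% = 3.11 × 10^-3/0.176 × 100% = 1.8%

1.8%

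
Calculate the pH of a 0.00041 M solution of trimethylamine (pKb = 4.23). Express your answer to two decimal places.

(CH3)3N + H2O ⇌ (CH3)3NH+ + OH-
Kb = 10^(−4.23) = 5.89 × 10^-5
From the ICE table, Kb = x²/(0.00041 − x) = 5.89 × 10^-5.
The 5% rule fails; solving x² + Kb·x − Kb·C₀ = 0 exactly:
x = (−Kb + √(Kb² + 4·Kb·C₀))/2 = 1.29 × 10^-4 M
pOH = 3.89, so pH = 14.00 − pOH = 10.11

pH = 10.11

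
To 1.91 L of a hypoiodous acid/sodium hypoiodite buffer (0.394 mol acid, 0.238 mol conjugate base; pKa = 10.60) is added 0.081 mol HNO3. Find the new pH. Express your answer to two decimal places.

Added H+ converts OI- to HOI: HOI → 0.475 mol, OI- → 0.157 mol.
pH = pKa + log(n_OI-/n_HOI) = 10.60 + log(0.157/0.475) = 10.60 + (-0.481)

pH = 10.12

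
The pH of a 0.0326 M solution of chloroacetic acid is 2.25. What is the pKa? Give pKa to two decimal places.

pKa = 2.93

[H+] = 10^(-2.25) = 5.62 × 10^-3 M
At equilibrium [HA] = 0.0326 − 5.62 × 10^-3 = 2.70 × 10^-2 M
Ka = [H+][A-]/[HA] = (5.62 × 10^-3)² / 2.70 × 10^-2 = 1.17 × 10^-3
pKa = -log(1.17 × 10^-3) = 2.93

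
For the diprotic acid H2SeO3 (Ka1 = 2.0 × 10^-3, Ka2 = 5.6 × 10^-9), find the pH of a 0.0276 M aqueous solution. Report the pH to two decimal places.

Ka1 ≫ Ka2, so treat the first dissociation as the only significant source of H+.
Ka1 = x²/(0.0276 − x) = 2.0 × 10^-3
Solving the quadratic: x = (−Ka1 + √(Ka1² + 4·Ka1·C₀))/2 = 6.50 × 10^-3 M
pH = −log(6.50 × 10^-3) = 2.19

pH = 2.19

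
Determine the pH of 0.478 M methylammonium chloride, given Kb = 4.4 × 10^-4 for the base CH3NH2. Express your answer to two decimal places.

CH3NH3+ is the conjugate acid of the weak base CH3NH2.
Ka = Kw/Kb = 1.0×10^-14 / 4.4 × 10^-4 = 2.27 × 10^-11
Ka = [H+]²/(0.478 − [H+]) = 2.27 × 10^-11
Since Ka ≪ C₀, [H+] ≈ √(Ka·C₀) = 3.29 × 10^-6 M.
Check: 0.00069% ionized — well under 5%, approximation valid.
pH = −log(3.29 × 10^-6) = 5.48

pH = 5.48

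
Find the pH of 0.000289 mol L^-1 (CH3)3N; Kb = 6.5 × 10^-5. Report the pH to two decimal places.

pH = 10.03

(CH3)3N + H2O ⇌ (CH3)3NH+ + OH-
From the ICE table, Kb = [OH-]²/(0.000289 − [OH-]) = 6.5 × 10^-5.
[OH-] is not negligible relative to C₀; solve [OH-]² + 6.5e-05·[OH-] − 1.88e-08 = 0.
[OH-] = (−Kb + √(Kb² + 4·Kb·C₀))/2 = 1.08 × 10^-4 M
pOH = 3.97, so pH = 14.00 − pOH = 10.03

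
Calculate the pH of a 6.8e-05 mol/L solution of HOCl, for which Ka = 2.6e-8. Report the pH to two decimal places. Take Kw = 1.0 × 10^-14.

pH = 5.88

HOCl ⇌ OCl- + H+
Ka = [H+]²/(6.8e-05 − [H+]) = 2.6 × 10^-8
Since Ka ≪ C₀, [H+] ≈ √(Ka·C₀) = 1.33 × 10^-6 M.
([H+]/C₀ = 2% < 5%, so the approximation holds.)
pH = −log[H+] = −log(1.33 × 10^-6) = 5.88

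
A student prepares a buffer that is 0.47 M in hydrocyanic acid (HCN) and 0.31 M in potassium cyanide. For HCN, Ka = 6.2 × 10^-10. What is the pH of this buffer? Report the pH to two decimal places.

pH = 9.03

pKa = −log(6.2 × 10^-10) = 9.208
Using pH = pKa + log([base]/[acid]) with [base]/[acid] = 0.31/0.47:
pH = 9.208 + (-0.181) = 9.03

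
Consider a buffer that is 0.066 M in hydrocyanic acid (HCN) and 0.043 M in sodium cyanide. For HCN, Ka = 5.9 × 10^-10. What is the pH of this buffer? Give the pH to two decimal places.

pH = 9.04

pKa = −log(5.9 × 10^-10) = 9.229
Using pH = pKa + log([base]/[acid]) with [base]/[acid] = 0.043/0.066:
pH = 9.229 + (-0.186) = 9.04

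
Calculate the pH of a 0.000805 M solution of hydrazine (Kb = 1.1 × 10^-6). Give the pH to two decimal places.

N2H4 + H2O ⇌ N2H5+ + OH-
Kb = x²/(0.000805 − x) = 1.1 × 10^-6
Assume x ≪ 0.000805: x ≈ √(1.1 × 10^-6 × 0.000805) = 2.98 × 10^-5 M
Check: 3.7% ionized — well under 5%, approximation valid.
pOH = −log(2.98 × 10^-5) = 4.53; pH = 14.00 − 4.53 = 9.47

pH = 9.47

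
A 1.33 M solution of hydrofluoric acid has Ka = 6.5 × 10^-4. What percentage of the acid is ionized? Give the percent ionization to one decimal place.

2.2%

HF ⇌ F- + H+; let x = [H+] at equilibrium.
x ≈ √(Ka·C₀) = √(6.5 × 10^-4 × 1.33) = 2.94 × 10^-2 M
% ionization = x/C₀ × 100% = 2.94 × 10^-2/1.33 × 100% = 2.2%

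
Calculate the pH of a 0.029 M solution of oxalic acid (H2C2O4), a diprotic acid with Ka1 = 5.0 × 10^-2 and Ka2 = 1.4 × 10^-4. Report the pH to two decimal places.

pH = 1.69

Since Ka1 ≫ Ka2, the first ionization dominates [H+].
Ka1 = x²/(0.029 − x) = 5.0 × 10^-2
Solving the quadratic: x = (−Ka1 + √(Ka1² + 4·Ka1·C₀))/2 = 2.06 × 10^-2 M
pH = −log(2.06 × 10^-2) = 1.69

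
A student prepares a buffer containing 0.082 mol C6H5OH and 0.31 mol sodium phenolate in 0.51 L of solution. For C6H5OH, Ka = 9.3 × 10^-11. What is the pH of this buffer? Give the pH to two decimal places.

pH = 10.61

pKa = −log(9.3 × 10^-11) = 10.032
pH = pKa + log([A⁻]/[HA]) = 10.032 + log(0.31/0.082)
pH = 10.032 + (+0.578) = 10.61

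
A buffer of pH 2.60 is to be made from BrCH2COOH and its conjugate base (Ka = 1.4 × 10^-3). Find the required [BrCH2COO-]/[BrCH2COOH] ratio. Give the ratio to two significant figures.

ratio = 0.56

pKa = -log(1.4 × 10^-3) = 2.854
pH = pKa + log(r) ⇒ log(r) = 2.60 − 2.854 = -0.254
r = [BrCH2COO-]/[BrCH2COOH] = 10^(-0.254) = 0.557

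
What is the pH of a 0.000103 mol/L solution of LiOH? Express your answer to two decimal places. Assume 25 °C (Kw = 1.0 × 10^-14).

pH = 10.01

LiOH is a strong base; [OH-] = 0.000103 M.
pOH = -log(0.000103) = 3.99
pH = 14.00 - 3.99 = 10.01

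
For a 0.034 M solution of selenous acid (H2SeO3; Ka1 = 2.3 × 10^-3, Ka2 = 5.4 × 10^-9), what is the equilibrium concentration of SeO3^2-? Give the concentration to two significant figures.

First ionization gives [H+] ≈ [HSeO3-] = 7.77 × 10^-3 M.
Second step: Ka2 = [H+][SeO3^2-]/[HSeO3-] ≈ [SeO3^2-] (since [H+] ≈ [HSeO3-]).
So [SeO3^2-] ≈ Ka2.

5.4 × 10^-9 M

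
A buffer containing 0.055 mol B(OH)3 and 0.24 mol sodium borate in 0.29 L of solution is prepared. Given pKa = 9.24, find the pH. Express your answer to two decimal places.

pH = pKa + log([A⁻]/[HA]) = 9.24 + log(0.24/0.055)
pH = 9.24 + (+0.640) = 9.88

pH = 9.88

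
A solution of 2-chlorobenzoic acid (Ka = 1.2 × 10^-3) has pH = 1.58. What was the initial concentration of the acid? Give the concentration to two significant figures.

[H+] = 10^(-1.58) = 2.63 × 10^-2 M = x
Ka = x²/(C₀ − x) ⇒ C₀ = x + x²/Ka
C₀ = 2.63 × 10^-2 + (2.63 × 10^-2)²/(1.2 × 10^-3) = 6.03 × 10^-1 M

C₀ = 6.0 × 10^-1 M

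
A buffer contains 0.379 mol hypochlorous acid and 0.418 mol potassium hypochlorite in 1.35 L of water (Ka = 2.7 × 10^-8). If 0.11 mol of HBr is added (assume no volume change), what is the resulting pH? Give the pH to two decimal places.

pH = 7.37

Added H+ converts OCl- to HOCl: HOCl → 0.489 mol, OCl- → 0.308 mol.
pKa = −log(2.7 × 10^-8) = 7.569
pH = pKa + log([A⁻]/[HA]) = 7.569 + log(0.308/0.489) = 7.569 -0.201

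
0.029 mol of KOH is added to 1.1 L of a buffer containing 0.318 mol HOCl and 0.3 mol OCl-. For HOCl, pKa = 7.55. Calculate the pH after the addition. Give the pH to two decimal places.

After neutralization: n(HOCl) = 0.289 mol, n(OCl-) = 0.329 mol.
pH = pKa + log(n_OCl-/n_HOCl) = 7.55 + log(0.329/0.289) = 7.55 + (+0.056)

pH = 7.61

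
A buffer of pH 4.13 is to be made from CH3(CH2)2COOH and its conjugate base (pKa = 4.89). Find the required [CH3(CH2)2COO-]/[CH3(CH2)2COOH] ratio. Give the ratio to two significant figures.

pH = pKa + log(r) ⇒ log(r) = 4.13 − 4.89 = -0.76
r = [CH3(CH2)2COO-]/[CH3(CH2)2COOH] = 10^(-0.76) = 0.174

ratio = 0.17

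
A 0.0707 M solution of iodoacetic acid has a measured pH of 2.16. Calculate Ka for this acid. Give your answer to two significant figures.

Ka = 7.5 × 10^-4

[H+] = 10^(-2.16) = 6.92 × 10^-3 M
At equilibrium [HA] = 0.0707 − 6.92 × 10^-3 = 6.38 × 10^-2 M
Ka = [H+][A-]/[HA] = (6.92 × 10^-3)² / 6.38 × 10^-2 = 7.5 × 10^-4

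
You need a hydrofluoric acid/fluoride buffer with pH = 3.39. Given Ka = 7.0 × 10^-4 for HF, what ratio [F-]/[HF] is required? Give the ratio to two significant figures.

pKa = -log(7.0 × 10^-4) = 3.155
pH = pKa + log(r) ⇒ log(r) = 3.39 − 3.155 = +0.235
r = [F-]/[HF] = 10^(+0.235) = 1.72

ratio = 1.7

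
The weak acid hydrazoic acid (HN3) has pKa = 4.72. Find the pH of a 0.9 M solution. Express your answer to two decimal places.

pH = 2.38

HN3 ⇌ N3- + H+
Ka = 10^(−4.72) = 1.91 × 10^-5
From the ICE table, Ka = [H+]²/(0.9 − [H+]) = 1.91 × 10^-5.
Neglecting [H+] in the denominator: [H+] = √(1.91 × 10^-5 × 0.9) = 4.15 × 10^-3 M
([H+]/C₀ = 0.46% < 5%, so the approximation holds.)
pH = −log(4.15 × 10^-3) = 2.38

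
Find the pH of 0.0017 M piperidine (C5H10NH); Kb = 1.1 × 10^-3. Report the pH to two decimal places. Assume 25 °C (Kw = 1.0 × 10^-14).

C5H10NH + H2O ⇌ C5H10NH2+ + OH-
Kb = [OH-]²/(0.0017 − [OH-]) = 1.1 × 10^-3
The 5% rule fails; solving [OH-]² + Kb·[OH-] − Kb·C₀ = 0 exactly:
[OH-] = (−Kb + √(Kb² + 4·Kb·C₀))/2 = 9.24 × 10^-4 M
pOH = 3.03, so pH = 14.00 − pOH = 10.97

pH = 10.97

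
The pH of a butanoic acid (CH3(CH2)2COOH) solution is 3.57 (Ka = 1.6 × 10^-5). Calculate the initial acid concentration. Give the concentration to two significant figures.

C₀ = 4.8 × 10^-3 M

[H+] = 10^(-3.57) = 2.69 × 10^-4 M = x
Ka = x²/(C₀ − x) ⇒ C₀ = x + x²/Ka
C₀ = 2.69 × 10^-4 + (2.69 × 10^-4)²/(1.6 × 10^-5) = 4.79 × 10^-3 M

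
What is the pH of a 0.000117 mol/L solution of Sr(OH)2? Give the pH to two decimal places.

pH = 10.37

Sr(OH)2 is a strong base (each formula unit releases 2 OH-); [OH-] = 0.000234 M.
pOH = -log(0.000234) = 3.63
pH = 14.00 - 3.63 = 10.37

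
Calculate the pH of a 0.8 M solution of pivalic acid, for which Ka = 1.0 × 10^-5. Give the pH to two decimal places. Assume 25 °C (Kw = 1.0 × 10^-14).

pH = 2.55

(CH3)3CCOOH ⇌ (CH3)3CCOO- + H+
Ka = [H+]²/(0.8 − [H+]) = 1.0 × 10^-5
Assume [H+] ≪ 0.8: [H+] ≈ √(1.0 × 10^-5 × 0.8) = 2.83 × 10^-3 M
Check: 0.35% ionized — well under 5%, approximation valid.
pH = −log[H+] = −log(2.83 × 10^-3) = 2.55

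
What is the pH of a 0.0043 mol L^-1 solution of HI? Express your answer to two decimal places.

HI is a strong acid and dissociates completely, so [H+] = 0.0043 M.
pH = -log(0.0043) = 2.37

pH = 2.37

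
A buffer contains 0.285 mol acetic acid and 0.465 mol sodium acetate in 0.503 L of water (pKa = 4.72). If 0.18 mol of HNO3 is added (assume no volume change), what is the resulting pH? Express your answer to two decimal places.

After neutralization: n(CH3COOH) = 0.465 mol, n(CH3COO-) = 0.285 mol.
pH = pKa + log([A⁻]/[HA]) = 4.72 + log(0.285/0.465) = 4.72 -0.213

pH = 4.51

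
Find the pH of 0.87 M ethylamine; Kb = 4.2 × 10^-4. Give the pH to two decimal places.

pH = 12.28

C2H5NH2 + H2O ⇌ C2H5NH3+ + OH-
Kb = x²/(0.87 − x) = 4.2 × 10^-4
Neglecting x in the denominator: x = √(4.2 × 10^-4 × 0.87) = 1.91 × 10^-2 M
(x/C₀ = 2.2% < 5%, so the approximation holds.)
pOH = 1.72, so pH = 14.00 − pOH = 12.28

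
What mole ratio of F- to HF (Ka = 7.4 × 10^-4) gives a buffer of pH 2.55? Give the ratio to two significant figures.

pKa = -log(7.4 × 10^-4) = 3.131
pH = pKa + log(r) ⇒ log(r) = 2.55 − 3.131 = -0.581
r = [F-]/[HF] = 10^(-0.581) = 0.262

ratio = 0.26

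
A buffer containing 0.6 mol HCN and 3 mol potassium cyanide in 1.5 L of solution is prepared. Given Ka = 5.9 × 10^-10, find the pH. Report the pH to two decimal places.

pH = 9.93

pKa = −log(5.9 × 10^-10) = 9.229
Using pH = pKa + log([base]/[acid]) with [base]/[acid] = 3/0.6:
pH = 9.229 + (+0.699) = 9.93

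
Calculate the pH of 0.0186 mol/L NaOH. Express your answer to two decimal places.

pH = 12.27

NaOH is a strong base; [OH-] = 0.0186 M.
pOH = -log(0.0186) = 1.73
pH = 14.00 - 1.73 = 12.27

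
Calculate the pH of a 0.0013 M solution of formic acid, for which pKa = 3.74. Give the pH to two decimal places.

HCOOH ⇌ HCOO- + H+
Ka = 10^(−3.74) = 1.82 × 10^-4
From the ICE table, Ka = [H+]²/(0.0013 − [H+]) = 1.82 × 10^-4.
The 5% rule fails; solving [H+]² + Ka·[H+] − Ka·C₀ = 0 exactly:
[H+] = [−0.000182 + √(0.000182² + 9.46e-07)]/2 = 4.04 × 10^-4 M
pH = −log(4.04 × 10^-4) = 3.39

pH = 3.39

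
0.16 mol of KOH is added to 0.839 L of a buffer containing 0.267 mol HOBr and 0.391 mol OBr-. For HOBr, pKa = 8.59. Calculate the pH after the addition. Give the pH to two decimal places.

pH = 9.30

After neutralization: n(HOBr) = 0.107 mol, n(OBr-) = 0.551 mol.
pH = pKa + log([A⁻]/[HA]) = 8.59 + log(0.551/0.107) = 8.59 +0.712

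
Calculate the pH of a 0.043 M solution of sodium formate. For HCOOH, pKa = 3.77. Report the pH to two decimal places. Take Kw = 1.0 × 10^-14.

pH = 8.20

HCOO- is the conjugate base of the weak acid HCOOH.
Ka = 10^(−3.77) = 1.70 × 10^-4
Kb = Kw/Ka = 1.0×10^-14 / 1.70 × 10^-4 = 5.88 × 10^-11
Let x = [OH-] at equilibrium. Kb = x²/(0.043 − x).
Since Kb ≪ C₀, x ≈ √(Kb·C₀) = 1.59 × 10^-6 M.
(x/C₀ = 0.0037% < 5%, so the approximation holds.)
pOH = 5.80, so pH = 14.00 − pOH = 8.20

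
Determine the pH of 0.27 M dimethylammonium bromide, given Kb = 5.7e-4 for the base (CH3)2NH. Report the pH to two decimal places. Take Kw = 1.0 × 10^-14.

(CH3)2NH2+ is the conjugate acid of the weak base (CH3)2NH.
Ka = Kw/Kb = 1.0×10^-14 / 5.7 × 10^-4 = 1.75 × 10^-11
Ka = [H+]²/(0.27 − [H+]) = 1.75 × 10^-11
Neglecting [H+] in the denominator: [H+] = √(1.75 × 10^-11 × 0.27) = 2.17 × 10^-6 M
Check: 0.00081% ionized — well under 5%, approximation valid.
pH = −log(2.17 × 10^-6) = 5.66

pH = 5.66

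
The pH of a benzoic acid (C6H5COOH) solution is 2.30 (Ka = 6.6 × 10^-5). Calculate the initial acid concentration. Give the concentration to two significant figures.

C₀ = 3.9 × 10^-1 M

[H+] = 10^(-2.30) = 5.01 × 10^-3 M = x
Ka = x²/(C₀ − x) ⇒ C₀ = x + x²/Ka
C₀ = 5.01 × 10^-3 + (5.01 × 10^-3)²/(6.6 × 10^-5) = 3.85 × 10^-1 M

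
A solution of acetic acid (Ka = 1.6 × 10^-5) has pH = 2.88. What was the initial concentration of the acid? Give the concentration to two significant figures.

[H+] = 10^(-2.88) = 1.32 × 10^-3 M = x
Ka = x²/(C₀ − x) ⇒ C₀ = x + x²/Ka
C₀ = 1.32 × 10^-3 + (1.32 × 10^-3)²/(1.6 × 10^-5) = 1.10 × 10^-1 M

C₀ = 1.1 × 10^-1 M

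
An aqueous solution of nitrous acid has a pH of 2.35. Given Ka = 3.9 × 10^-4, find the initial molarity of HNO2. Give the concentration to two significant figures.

C₀ = 5.6 × 10^-2 M

[H+] = 10^(-2.35) = 4.47 × 10^-3 M = x
Ka = x²/(C₀ − x) ⇒ C₀ = x + x²/Ka
C₀ = 4.47 × 10^-3 + (4.47 × 10^-3)²/(3.9 × 10^-4) = 5.57 × 10^-2 M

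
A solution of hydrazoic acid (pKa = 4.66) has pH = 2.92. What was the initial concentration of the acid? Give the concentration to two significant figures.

C₀ = 6.7 × 10^-2 M

[H+] = 10^(-2.92) = 1.20 × 10^-3 M = x
Ka = 10^(−4.66) = 2.19 × 10^-5
Ka = x²/(C₀ − x) ⇒ C₀ = x + x²/Ka
C₀ = 1.20 × 10^-3 + (1.20 × 10^-3)²/(2.19 × 10^-5) = 6.70 × 10^-2 M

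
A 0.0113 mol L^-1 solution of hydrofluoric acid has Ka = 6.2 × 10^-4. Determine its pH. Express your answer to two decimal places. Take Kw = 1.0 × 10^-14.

pH = 2.63

HF ⇌ F- + H+
Ka = x²/(0.0113 − x) = 6.2 × 10^-4
x is not negligible relative to C₀; solve x² + 0.00062·x − 7.01e-06 = 0.
x = (−Ka + √(Ka² + 4·Ka·C₀))/2 = 2.35 × 10^-3 M
pH = −log(2.35 × 10^-3) = 2.63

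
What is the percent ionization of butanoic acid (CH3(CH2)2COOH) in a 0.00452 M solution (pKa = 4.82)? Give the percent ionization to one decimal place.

5.6%

CH3(CH2)2COOH ⇌ CH3(CH2)2COO- + H+; let x = [H+] at equilibrium.
Ka = 10^(−4.82) = 1.51 × 10^-5
Solve x² + 1.51e-05x − 6.83e-08 = 0 → x = 2.54 × 10^-4 M
% ionization = x/C₀ × 100% = 2.54 × 10^-4/0.00452 × 100% = 5.6%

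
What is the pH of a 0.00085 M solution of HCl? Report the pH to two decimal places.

pH = 3.07

HCl is a strong acid and dissociates completely, so [H+] = 0.00085 M.
pH = -log(0.00085) = 3.07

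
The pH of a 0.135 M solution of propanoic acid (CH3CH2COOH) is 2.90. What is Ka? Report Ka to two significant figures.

Ka = 1.2 × 10^-5

[H+] = 10^(-2.90) = 1.26 × 10^-3 M
At equilibrium [HA] = 0.135 − 1.26 × 10^-3 = 1.34 × 10^-1 M
Ka = [H+][A-]/[HA] = (1.26 × 10^-3)² / 1.34 × 10^-1 = 1.2 × 10^-5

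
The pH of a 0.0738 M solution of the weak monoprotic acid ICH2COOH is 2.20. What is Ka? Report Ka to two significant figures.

Ka = 5.9 × 10^-4

[H+] = 10^(-2.20) = 6.31 × 10^-3 M
At equilibrium [HA] = 0.0738 − 6.31 × 10^-3 = 6.75 × 10^-2 M
Ka = [H+][A-]/[HA] = (6.31 × 10^-3)² / 6.75 × 10^-2 = 5.9 × 10^-4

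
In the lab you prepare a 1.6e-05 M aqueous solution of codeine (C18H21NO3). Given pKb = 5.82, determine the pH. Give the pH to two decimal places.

C18H21NO3 + H2O ⇌ C18H22NO3+ + OH-
Kb = 10^(−5.82) = 1.51 × 10^-6
Kb = [OH-]²/(1.6e-05 − [OH-]) = 1.51 × 10^-6
[OH-] is not negligible relative to C₀; solve [OH-]² + 1.51e-06·[OH-] − 2.42e-11 = 0.
[OH-] = [−1.51e-06 + √(1.51e-06² + 9.66e-11)]/2 = 4.22 × 10^-6 M
pOH = 5.37, so pH = 14.00 − pOH = 8.63

pH = 8.63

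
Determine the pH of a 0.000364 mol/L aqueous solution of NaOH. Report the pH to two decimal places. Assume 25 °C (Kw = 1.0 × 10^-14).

pH = 10.56

NaOH is a strong base; [OH-] = 0.000364 M.
pOH = -log(0.000364) = 3.44
pH = 14.00 - 3.44 = 10.56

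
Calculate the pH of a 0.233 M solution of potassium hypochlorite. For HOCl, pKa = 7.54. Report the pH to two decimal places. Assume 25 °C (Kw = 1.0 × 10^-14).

OCl- is the conjugate base of the weak acid HOCl.
Ka = 10^(−7.54) = 2.88 × 10^-8
Kb = Kw/Ka = 1.0×10^-14 / 2.88 × 10^-8 = 3.47 × 10^-7
From the ICE table, Kb = [OH-]²/(0.233 − [OH-]) = 3.47 × 10^-7.
Assume [OH-] ≪ 0.233: [OH-] ≈ √(3.47 × 10^-7 × 0.233) = 2.84 × 10^-4 M
pOH = 3.55, so pH = 14.00 − pOH = 10.45

pH = 10.45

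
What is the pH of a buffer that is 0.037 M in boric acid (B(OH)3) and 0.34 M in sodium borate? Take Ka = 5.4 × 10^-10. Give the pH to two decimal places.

pKa = −log(5.4 × 10^-10) = 9.268
Henderson–Hasselbalch: pH = pKa + log([B(OH)4-]/[B(OH)3]) = 9.268 + log(0.34/0.037)
pH = 9.268 + (+0.963) = 10.23

pH = 10.23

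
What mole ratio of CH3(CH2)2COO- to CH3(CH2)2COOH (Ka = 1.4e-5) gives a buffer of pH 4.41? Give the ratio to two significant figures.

ratio = 0.36

pKa = -log(1.4 × 10^-5) = 4.854
pH = pKa + log(r) ⇒ log(r) = 4.41 − 4.854 = -0.444
r = [CH3(CH2)2COO-]/[CH3(CH2)2COOH] = 10^(-0.444) = 0.36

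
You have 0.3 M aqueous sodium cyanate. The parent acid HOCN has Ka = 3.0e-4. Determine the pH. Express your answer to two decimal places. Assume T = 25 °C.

pH = 8.50

OCN- is the conjugate base of the weak acid HOCN.
Kb = Kw/Ka = 1.0×10^-14 / 3.0 × 10^-4 = 3.33 × 10^-11
Kb = x²/(0.3 − x) = 3.33 × 10^-11
Neglecting x in the denominator: x = √(3.33 × 10^-11 × 0.3) = 3.16 × 10^-6 M
(x/C₀ = 0.0011% < 5%, so the approximation holds.)
pOH = −log(3.16 × 10^-6) = 5.50; pH = 14.00 − 5.50 = 8.50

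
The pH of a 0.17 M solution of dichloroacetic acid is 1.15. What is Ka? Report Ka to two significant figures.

Ka = 5.1 × 10^-2

[H+] = 10^(-1.15) = 7.08 × 10^-2 M
At equilibrium [HA] = 0.17 − 7.08 × 10^-2 = 9.92 × 10^-2 M
Ka = [H+][A-]/[HA] = (7.08 × 10^-2)² / 9.92 × 10^-2 = 5.1 × 10^-2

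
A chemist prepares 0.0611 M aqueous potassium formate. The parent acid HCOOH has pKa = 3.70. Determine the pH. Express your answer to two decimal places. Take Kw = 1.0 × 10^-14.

pH = 8.24

HCOO- is the conjugate base of the weak acid HCOOH.
Ka = 10^(−3.70) = 2.00 × 10^-4
Kb = Kw/Ka = 1.0×10^-14 / 2.00 × 10^-4 = 5.00 × 10^-11
From the ICE table, Kb = [OH-]²/(0.0611 − [OH-]) = 5.00 × 10^-11.
Neglecting [OH-] in the denominator: [OH-] = √(5.00 × 10^-11 × 0.0611) = 1.75 × 10^-6 M
([OH-]/C₀ = 0.0029% < 5%, so the approximation holds.)
pOH = −log(1.75 × 10^-6) = 5.76; pH = 14.00 − 5.76 = 8.24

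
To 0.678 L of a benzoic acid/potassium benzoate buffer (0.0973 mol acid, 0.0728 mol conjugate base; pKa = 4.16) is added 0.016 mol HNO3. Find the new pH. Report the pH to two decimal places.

Added H+ converts C6H5COO- to C6H5COOH: C6H5COOH → 0.113 mol, C6H5COO- → 0.0568 mol.
Henderson–Hasselbalch with mole ratio 0.0568/0.113: pH = 4.16 + (-0.299)

pH = 3.86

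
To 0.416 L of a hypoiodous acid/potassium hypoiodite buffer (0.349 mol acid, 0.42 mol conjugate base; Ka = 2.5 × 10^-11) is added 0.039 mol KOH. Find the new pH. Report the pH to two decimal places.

OH- converts HOI to OI-: HOI → 0.31 mol, OI- → 0.459 mol.
pKa = −log(2.5 × 10^-11) = 10.602
Henderson–Hasselbalch with mole ratio 0.459/0.31: pH = 10.602 + (+0.170)

pH = 10.77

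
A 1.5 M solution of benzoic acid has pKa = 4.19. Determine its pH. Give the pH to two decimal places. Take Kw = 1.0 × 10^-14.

C6H5COOH ⇌ C6H5COO- + H+
Ka = 10^(−4.19) = 6.46 × 10^-5
From the ICE table, Ka = [H+]²/(1.5 − [H+]) = 6.46 × 10^-5.
Assume [H+] ≪ 1.5: [H+] ≈ √(6.46 × 10^-5 × 1.5) = 9.84 × 10^-3 M
([H+]/C₀ = 0.66% < 5%, so the approximation holds.)
pH = −log[H+] = −log(9.84 × 10^-3) = 2.01

pH = 2.01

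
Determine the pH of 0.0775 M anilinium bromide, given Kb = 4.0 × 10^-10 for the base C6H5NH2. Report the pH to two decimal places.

pH = 2.86

C6H5NH3+ is the conjugate acid of the weak base C6H5NH2.
Ka = Kw/Kb = 1.0×10^-14 / 4.0 × 10^-10 = 2.50 × 10^-5
Ka = [H+]²/(0.0775 − [H+]) = 2.50 × 10^-5
Since Ka ≪ C₀, [H+] ≈ √(Ka·C₀) = 1.39 × 10^-3 M.
Check: 1.8% ionized — well under 5%, approximation valid.
pH = −log(1.39 × 10^-3) = 2.86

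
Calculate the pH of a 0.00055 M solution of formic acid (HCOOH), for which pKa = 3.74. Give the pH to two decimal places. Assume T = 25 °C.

HCOOH ⇌ HCOO- + H+
Ka = 10^(−3.74) = 1.82 × 10^-4
From the ICE table, Ka = x²/(0.00055 − x) = 1.82 × 10^-4.
x is not negligible relative to C₀; solve x² + 0.000182·x − 1e-07 = 0.
x = [−0.000182 + √(0.000182² + 4e-07)]/2 = 2.38 × 10^-4 M
pH = −log(2.38 × 10^-4) = 3.62

pH = 3.62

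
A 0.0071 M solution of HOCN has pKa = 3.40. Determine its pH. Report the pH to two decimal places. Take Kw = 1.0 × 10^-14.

pH = 2.83

HOCN ⇌ OCN- + H+
Ka = 10^(−3.40) = 3.98 × 10^-4
Let x = [H+] at equilibrium. Ka = x²/(0.0071 − x).
x is not negligible relative to C₀; solve x² + 0.000398·x − 2.83e-06 = 0.
x = [−0.000398 + √(0.000398² + 1.13e-05)]/2 = 1.49 × 10^-3 M
pH = −log[H+] = −log(1.49 × 10^-3) = 2.83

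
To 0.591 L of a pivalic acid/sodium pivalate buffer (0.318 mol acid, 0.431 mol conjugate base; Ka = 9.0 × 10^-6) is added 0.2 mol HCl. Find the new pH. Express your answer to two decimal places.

pH = 4.70

Added H+ converts (CH3)3CCOO- to (CH3)3CCOOH: (CH3)3CCOOH → 0.518 mol, (CH3)3CCOO- → 0.231 mol.
pKa = −log(9.0 × 10^-6) = 5.046
Henderson–Hasselbalch with mole ratio 0.231/0.518: pH = 5.046 + (-0.351)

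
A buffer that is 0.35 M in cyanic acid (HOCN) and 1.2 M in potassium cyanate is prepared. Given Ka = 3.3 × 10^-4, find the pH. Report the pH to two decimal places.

pH = 4.02

pKa = −log(3.3 × 10^-4) = 3.481
Using pH = pKa + log([base]/[acid]) with [base]/[acid] = 1.2/0.35:
pH = 3.481 + (+0.535) = 4.02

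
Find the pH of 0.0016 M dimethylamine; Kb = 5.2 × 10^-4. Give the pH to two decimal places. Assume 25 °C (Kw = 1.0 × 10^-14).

(CH3)2NH + H2O ⇌ (CH3)2NH2+ + OH-
From the ICE table, Kb = [OH-]²/(0.0016 − [OH-]) = 5.2 × 10^-4.
[OH-] is not negligible relative to C₀; solve [OH-]² + 0.00052·[OH-] − 8.32e-07 = 0.
[OH-] = (−Kb + √(Kb² + 4·Kb·C₀))/2 = 6.88 × 10^-4 M
pOH = 3.16, so pH = 14.00 − pOH = 10.84

pH = 10.84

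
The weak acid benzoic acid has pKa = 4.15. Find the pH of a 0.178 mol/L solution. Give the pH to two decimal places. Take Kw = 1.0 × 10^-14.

pH = 2.45

C6H5COOH ⇌ C6H5COO- + H+
Ka = 10^(−4.15) = 7.08 × 10^-5
Ka = x²/(0.178 − x) = 7.08 × 10^-5
Assume x ≪ 0.178: x ≈ √(7.08 × 10^-5 × 0.178) = 3.55 × 10^-3 M
pH = −log(3.55 × 10^-3) = 2.45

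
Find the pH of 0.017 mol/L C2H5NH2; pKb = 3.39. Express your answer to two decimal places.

pH = 11.39

C2H5NH2 + H2O ⇌ C2H5NH3+ + OH-
Kb = 10^(−3.39) = 4.07 × 10^-4
Let x = [OH-] at equilibrium. Kb = x²/(0.017 − x).
Here C₀/Kb ≈ 41.8, so the small-x approximation fails. Use the quadratic:
x = (−Kb + √(Kb² + 4·Kb·C₀))/2 = 2.43 × 10^-3 M
pOH = 2.61, so pH = 14.00 − pOH = 11.39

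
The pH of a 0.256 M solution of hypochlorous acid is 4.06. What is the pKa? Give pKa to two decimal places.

[H+] = 10^(-4.06) = 8.71 × 10^-5 M
At equilibrium [HA] = 0.256 − 8.71 × 10^-5 = 2.56 × 10^-1 M
Ka = [H+][A-]/[HA] = (8.71 × 10^-5)² / 2.56 × 10^-1 = 2.96 × 10^-8
pKa = -log(2.96 × 10^-8) = 7.53

pKa = 7.53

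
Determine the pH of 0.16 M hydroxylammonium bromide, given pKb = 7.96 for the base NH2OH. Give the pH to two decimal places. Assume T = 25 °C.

pH = 3.42

NH3OH+ is the conjugate acid of the weak base NH2OH.
Kb = 10^(−7.96) = 1.10 × 10^-8
Ka = Kw/Kb = 1.0×10^-14 / 1.10 × 10^-8 = 9.09 × 10^-7
Let x = [H+] at equilibrium. Ka = x²/(0.16 − x).
Since Ka ≪ C₀, x ≈ √(Ka·C₀) = 3.81 × 10^-4 M.
(x/C₀ = 0.24% < 5%, so the approximation holds.)
pH = −log(3.81 × 10^-4) = 3.42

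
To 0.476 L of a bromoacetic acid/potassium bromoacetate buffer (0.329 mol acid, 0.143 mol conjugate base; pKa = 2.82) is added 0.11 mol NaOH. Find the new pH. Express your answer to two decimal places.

pH = 2.88

After neutralization: n(BrCH2COOH) = 0.219 mol, n(BrCH2COO-) = 0.253 mol.
pH = pKa + log([A⁻]/[HA]) = 2.82 + log(0.253/0.219) = 2.82 +0.063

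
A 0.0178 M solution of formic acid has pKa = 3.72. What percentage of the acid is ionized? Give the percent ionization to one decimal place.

9.8%

HCOOH ⇌ HCOO- + H+; let x = [H+] at equilibrium.
Ka = 10^(−3.72) = 1.91 × 10^-4
Ka = x²/(C₀ − x); solving the quadratic gives x = 1.75 × 10^-3 M.
% ionization = x/C₀ × 100% = 1.75 × 10^-3/0.0178 × 100% = 9.8%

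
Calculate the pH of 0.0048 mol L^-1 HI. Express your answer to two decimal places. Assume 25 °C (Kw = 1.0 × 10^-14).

pH = 2.32

HI is a strong acid and dissociates completely, so [H+] = 0.0048 M.
pH = -log(0.0048) = 2.32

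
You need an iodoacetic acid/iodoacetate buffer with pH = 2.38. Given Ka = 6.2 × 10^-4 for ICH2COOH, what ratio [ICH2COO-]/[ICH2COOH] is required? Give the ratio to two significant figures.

ratio = 0.15

pKa = -log(6.2 × 10^-4) = 3.208
pH = pKa + log(r) ⇒ log(r) = 2.38 − 3.208 = -0.828
r = [ICH2COO-]/[ICH2COOH] = 10^(-0.828) = 0.149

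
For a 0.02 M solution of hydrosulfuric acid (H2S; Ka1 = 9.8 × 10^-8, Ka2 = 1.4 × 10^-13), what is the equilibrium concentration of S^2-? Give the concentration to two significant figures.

1.4 × 10^-13 M

First ionization gives [H+] ≈ [HS-] = 4.43 × 10^-5 M.
Second step: Ka2 = [H+][S^2-]/[HS-] ≈ [S^2-] (since [H+] ≈ [HS-]).
So [S^2-] ≈ Ka2.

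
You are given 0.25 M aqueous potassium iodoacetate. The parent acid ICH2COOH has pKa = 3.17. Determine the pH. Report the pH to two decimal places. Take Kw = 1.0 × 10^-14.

ICH2COO- is the conjugate base of the weak acid ICH2COOH.
Ka = 10^(−3.17) = 6.76 × 10^-4
Kb = Kw/Ka = 1.0×10^-14 / 6.76 × 10^-4 = 1.48 × 10^-11
From the ICE table, Kb = x²/(0.25 − x) = 1.48 × 10^-11.
Neglecting x in the denominator: x = √(1.48 × 10^-11 × 0.25) = 1.92 × 10^-6 M
pOH = 5.72, so pH = 14.00 − pOH = 8.28

pH = 8.28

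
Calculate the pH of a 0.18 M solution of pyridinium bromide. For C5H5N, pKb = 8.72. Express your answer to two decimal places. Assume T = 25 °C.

pH = 3.01

C5H5NH+ is the conjugate acid of the weak base C5H5N.
Kb = 10^(−8.72) = 1.91 × 10^-9
Ka = Kw/Kb = 1.0×10^-14 / 1.91 × 10^-9 = 5.24 × 10^-6
Ka = x²/(0.18 − x) = 5.24 × 10^-6
Assume x ≪ 0.18: x ≈ √(5.24 × 10^-6 × 0.18) = 9.71 × 10^-4 M
pH = −log(9.71 × 10^-4) = 3.01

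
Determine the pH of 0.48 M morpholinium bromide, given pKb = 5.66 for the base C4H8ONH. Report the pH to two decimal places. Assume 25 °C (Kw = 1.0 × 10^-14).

pH = 4.33

C4H8ONH2+ is the conjugate acid of the weak base C4H8ONH.
Kb = 10^(−5.66) = 2.19 × 10^-6
Ka = Kw/Kb = 1.0×10^-14 / 2.19 × 10^-6 = 4.57 × 10^-9
From the ICE table, Ka = [H+]²/(0.48 − [H+]) = 4.57 × 10^-9.
Since Ka ≪ C₀, [H+] ≈ √(Ka·C₀) = 4.68 × 10^-5 M.
pH = −log[H+] = −log(4.68 × 10^-5) = 4.33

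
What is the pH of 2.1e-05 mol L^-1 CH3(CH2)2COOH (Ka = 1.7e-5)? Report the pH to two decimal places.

CH3(CH2)2COOH ⇌ CH3(CH2)2COO- + H+
Let x = [H+] at equilibrium. Ka = x²/(2.1e-05 − x).
x is not negligible relative to C₀; solve x² + 1.7e-05·x − 3.57e-10 = 0.
x = (−Ka + √(Ka² + 4·Ka·C₀))/2 = 1.22 × 10^-5 M
pH = −log[H+] = −log(1.22 × 10^-5) = 4.91

pH = 4.91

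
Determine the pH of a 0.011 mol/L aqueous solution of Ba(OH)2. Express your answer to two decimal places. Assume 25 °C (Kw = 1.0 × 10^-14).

pH = 12.34

Ba(OH)2 is a strong base (each formula unit releases 2 OH-); [OH-] = 0.022 M.
pOH = -log(0.022) = 1.66
pH = 14.00 - 1.66 = 12.34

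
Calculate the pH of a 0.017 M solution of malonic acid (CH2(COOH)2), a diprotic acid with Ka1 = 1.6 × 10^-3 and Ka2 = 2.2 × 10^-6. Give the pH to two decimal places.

pH = 2.35

Since Ka1 ≫ Ka2, the first ionization dominates [H+].
Ka1 = x²/(0.017 − x) = 1.6 × 10^-3
Solving the quadratic: x = (−Ka1 + √(Ka1² + 4·Ka1·C₀))/2 = 4.48 × 10^-3 M
pH = −log(4.48 × 10^-3) = 2.35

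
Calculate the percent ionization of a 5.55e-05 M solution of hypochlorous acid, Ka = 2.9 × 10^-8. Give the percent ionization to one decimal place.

2.3%

HOCl ⇌ OCl- + H+; let x = [H+] at equilibrium.
x ≈ √(Ka·C₀) = √(2.9 × 10^-8 × 5.55e-05) = 1.27 × 10^-6 M
Fraction ionized = 1.27 × 10^-6 / 5.55e-05 = 0.0229 → 2.3%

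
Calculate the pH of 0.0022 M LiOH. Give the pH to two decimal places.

pH = 11.34

LiOH is a strong base; [OH-] = 0.0022 M.
pOH = -log(0.0022) = 2.66
pH = 14.00 - 2.66 = 11.34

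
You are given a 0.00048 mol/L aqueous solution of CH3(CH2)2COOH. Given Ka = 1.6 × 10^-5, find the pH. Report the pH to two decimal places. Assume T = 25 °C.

pH = 4.10

CH3(CH2)2COOH ⇌ CH3(CH2)2COO- + H+
Ka = [H+]²/(0.00048 − [H+]) = 1.6 × 10^-5
Here C₀/Ka ≈ 30, so the small-[H+] approximation fails. Use the quadratic:
[H+] = (−Ka + √(Ka² + 4·Ka·C₀))/2 = 8.00 × 10^-5 M
pH = −log(8.00 × 10^-5) = 4.10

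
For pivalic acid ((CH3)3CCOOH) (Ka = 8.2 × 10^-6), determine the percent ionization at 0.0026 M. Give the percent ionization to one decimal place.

5.5%

(CH3)3CCOOH ⇌ (CH3)3CCOO- + H+; let x = [H+] at equilibrium.
Ka = x²/(C₀ − x); solving the quadratic gives x = 1.42 × 10^-4 M.
% ionization = x/C₀ × 100% = 1.42 × 10^-4/0.0026 × 100% = 5.5%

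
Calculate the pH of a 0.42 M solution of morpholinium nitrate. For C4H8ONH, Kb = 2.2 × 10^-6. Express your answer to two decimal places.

C4H8ONH2+ is the conjugate acid of the weak base C4H8ONH.
Ka = Kw/Kb = 1.0×10^-14 / 2.2 × 10^-6 = 4.55 × 10^-9
Let x = [H+] at equilibrium. Ka = x²/(0.42 − x).
Neglecting x in the denominator: x = √(4.55 × 10^-9 × 0.42) = 4.37 × 10^-5 M
pH = −log(4.37 × 10^-5) = 4.36

pH = 4.36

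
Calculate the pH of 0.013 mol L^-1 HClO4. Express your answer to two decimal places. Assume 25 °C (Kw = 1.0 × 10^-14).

pH = 1.89

HClO4 is a strong acid and dissociates completely, so [H+] = 0.013 M.
pH = -log(0.013) = 1.89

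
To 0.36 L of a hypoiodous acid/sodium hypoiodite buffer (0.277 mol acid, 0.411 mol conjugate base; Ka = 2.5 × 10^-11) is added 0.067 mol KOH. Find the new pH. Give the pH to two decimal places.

OH- converts HOI to OI-: HOI → 0.21 mol, OI- → 0.478 mol.
pKa = −log(2.5 × 10^-11) = 10.602
pH = pKa + log([A⁻]/[HA]) = 10.602 + log(0.478/0.21) = 10.602 +0.357

pH = 10.96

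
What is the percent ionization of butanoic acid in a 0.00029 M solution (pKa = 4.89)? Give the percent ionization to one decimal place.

CH3(CH2)2COOH ⇌ CH3(CH2)2COO- + H+; let x = [H+] at equilibrium.
Ka = 10^(−4.89) = 1.29 × 10^-5
Ka = x²/(C₀ − x); solving the quadratic gives x = 5.51 × 10^-5 M.
% ionization = x/C₀ × 100% = 5.51 × 10^-5/0.00029 × 100% = 19.0%

19.0%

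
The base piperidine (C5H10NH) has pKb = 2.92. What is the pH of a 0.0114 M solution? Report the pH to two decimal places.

C5H10NH + H2O ⇌ C5H10NH2+ + OH-
Kb = 10^(−2.92) = 1.20 × 10^-3
Kb = [OH-]²/(0.0114 − [OH-]) = 1.20 × 10^-3
[OH-] is not negligible relative to C₀; solve [OH-]² + 0.0012·[OH-] − 1.37e-05 = 0.
[OH-] = [−0.0012 + √(0.0012² + 5.47e-05)]/2 = 3.15 × 10^-3 M
pOH = 2.50, so pH = 14.00 − pOH = 11.50

pH = 11.50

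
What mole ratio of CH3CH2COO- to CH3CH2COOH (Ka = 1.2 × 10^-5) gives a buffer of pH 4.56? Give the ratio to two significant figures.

ratio = 0.44

pKa = -log(1.2 × 10^-5) = 4.921
pH = pKa + log(r) ⇒ log(r) = 4.56 − 4.921 = -0.361
r = [CH3CH2COO-]/[CH3CH2COOH] = 10^(-0.361) = 0.436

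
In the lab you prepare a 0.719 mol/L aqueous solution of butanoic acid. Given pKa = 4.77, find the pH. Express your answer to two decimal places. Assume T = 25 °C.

CH3(CH2)2COOH ⇌ CH3(CH2)2COO- + H+
Ka = 10^(−4.77) = 1.70 × 10^-5
Ka = x²/(0.719 − x) = 1.70 × 10^-5
Neglecting x in the denominator: x = √(1.70 × 10^-5 × 0.719) = 3.50 × 10^-3 M
(x/C₀ = 0.49% < 5%, so the approximation holds.)
pH = −log[H+] = −log(3.50 × 10^-3) = 2.46

pH = 2.46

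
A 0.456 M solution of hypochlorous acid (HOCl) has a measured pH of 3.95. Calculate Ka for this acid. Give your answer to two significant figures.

[H+] = 10^(-3.95) = 1.12 × 10^-4 M
At equilibrium [HA] = 0.456 − 1.12 × 10^-4 = 4.56 × 10^-1 M
Ka = [H+][A-]/[HA] = (1.12 × 10^-4)² / 4.56 × 10^-1 = 2.8 × 10^-8

Ka = 2.8 × 10^-8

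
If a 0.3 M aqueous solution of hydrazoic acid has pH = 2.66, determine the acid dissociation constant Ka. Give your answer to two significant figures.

[H+] = 10^(-2.66) = 2.19 × 10^-3 M
At equilibrium [HA] = 0.3 − 2.19 × 10^-3 = 2.98 × 10^-1 M
Ka = [H+][A-]/[HA] = (2.19 × 10^-3)² / 2.98 × 10^-1 = 1.6 × 10^-5

Ka = 1.6 × 10^-5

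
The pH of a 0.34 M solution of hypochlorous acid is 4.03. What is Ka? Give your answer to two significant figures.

[H+] = 10^(-4.03) = 9.33 × 10^-5 M
At equilibrium [HA] = 0.34 − 9.33 × 10^-5 = 3.40 × 10^-1 M
Ka = [H+][A-]/[HA] = (9.33 × 10^-5)² / 3.40 × 10^-1 = 2.6 × 10^-8

Ka = 2.6 × 10^-8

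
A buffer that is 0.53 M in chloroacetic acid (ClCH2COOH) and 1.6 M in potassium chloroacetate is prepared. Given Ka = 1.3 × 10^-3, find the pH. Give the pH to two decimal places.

pKa = −log(1.3 × 10^-3) = 2.886
Henderson–Hasselbalch: pH = pKa + log([ClCH2COO-]/[ClCH2COOH]) = 2.886 + log(1.6/0.53)
pH = 2.886 + (+0.480) = 3.37

pH = 3.37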